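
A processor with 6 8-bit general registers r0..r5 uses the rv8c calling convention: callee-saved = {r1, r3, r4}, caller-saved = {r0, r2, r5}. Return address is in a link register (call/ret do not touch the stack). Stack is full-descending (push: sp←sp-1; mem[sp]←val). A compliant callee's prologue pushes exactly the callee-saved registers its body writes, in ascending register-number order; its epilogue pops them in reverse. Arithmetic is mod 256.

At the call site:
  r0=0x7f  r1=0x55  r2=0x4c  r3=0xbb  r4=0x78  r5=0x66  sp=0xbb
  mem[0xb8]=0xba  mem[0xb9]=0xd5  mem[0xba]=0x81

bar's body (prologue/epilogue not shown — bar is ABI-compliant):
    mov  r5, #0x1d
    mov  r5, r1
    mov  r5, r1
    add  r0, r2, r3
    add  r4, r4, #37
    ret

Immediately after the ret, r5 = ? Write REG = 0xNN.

REG = 0x55

prologue: push r4 → mem[0xba]=0x78, sp=0xba
body[0] mov  r5, #0x1d → r5=0x1d
body[1] mov  r5, r1 → r5=0x55
body[2] mov  r5, r1 → r5=0x55
body[3] add  r0, r2, r3 → r0=0x07
body[4] add  r4, r4, #37 → r4=0x9d
epilogue: pop r4=0x78, sp=0xbb
r5 is caller-saved → body value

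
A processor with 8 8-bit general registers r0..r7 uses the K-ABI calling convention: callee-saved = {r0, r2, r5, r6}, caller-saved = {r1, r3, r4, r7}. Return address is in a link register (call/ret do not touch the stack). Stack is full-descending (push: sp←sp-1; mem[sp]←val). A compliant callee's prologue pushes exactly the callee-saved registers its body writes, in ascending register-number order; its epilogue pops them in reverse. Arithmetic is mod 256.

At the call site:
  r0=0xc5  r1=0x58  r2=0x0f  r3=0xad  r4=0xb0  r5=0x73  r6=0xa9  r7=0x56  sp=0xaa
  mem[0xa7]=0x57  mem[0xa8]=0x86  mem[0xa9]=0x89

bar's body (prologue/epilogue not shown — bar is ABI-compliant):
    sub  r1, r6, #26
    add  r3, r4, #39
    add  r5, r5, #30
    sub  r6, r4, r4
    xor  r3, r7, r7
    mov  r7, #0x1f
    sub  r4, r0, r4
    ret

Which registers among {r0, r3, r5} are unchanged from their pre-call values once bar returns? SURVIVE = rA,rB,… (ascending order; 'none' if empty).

SURVIVE = r0,r5

prologue: push r5 → mem[0xa9]=0x73, sp=0xa9
prologue: push r6 → mem[0xa8]=0xa9, sp=0xa8
body[0] sub  r1, r6, #26 → r1=0x8f
body[1] add  r3, r4, #39 → r3=0xd7
body[2] add  r5, r5, #30 → r5=0x91
body[3] sub  r6, r4, r4 → r6=0x00
body[4] xor  r3, r7, r7 → r3=0x00
body[5] mov  r7, #0x1f → r7=0x1f
body[6] sub  r4, r0, r4 → r4=0x15
epilogue: pop r6=0xa9, sp=0xa9
epilogue: pop r5=0x73, sp=0xaa
r0: callee-saved, written=False
r3: caller-saved, written=True
r5: callee-saved, written=True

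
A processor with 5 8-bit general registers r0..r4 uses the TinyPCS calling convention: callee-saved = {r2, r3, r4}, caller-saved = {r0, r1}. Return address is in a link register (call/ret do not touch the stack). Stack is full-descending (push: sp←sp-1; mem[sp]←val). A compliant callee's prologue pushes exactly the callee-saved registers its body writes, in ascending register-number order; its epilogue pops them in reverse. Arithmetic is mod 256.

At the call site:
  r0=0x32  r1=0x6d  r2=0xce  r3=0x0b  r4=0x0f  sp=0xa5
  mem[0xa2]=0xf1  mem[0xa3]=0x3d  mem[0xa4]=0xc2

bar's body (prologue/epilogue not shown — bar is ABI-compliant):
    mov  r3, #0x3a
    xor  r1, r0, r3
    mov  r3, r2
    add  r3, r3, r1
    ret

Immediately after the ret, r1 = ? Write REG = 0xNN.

prologue: push r3 -> mem[0xa4]=0x0b, sp=0xa4
body[0] mov  r3, #0x3a -> r3=0x3a
body[1] xor  r1, r0, r3 -> r1=0x08
body[2] mov  r3, r2 -> r3=0xce
body[3] add  r3, r3, r1 -> r3=0xd6
epilogue: pop r3=0x0b, sp=0xa5
r1 is caller-saved -> body value

REG = 0x08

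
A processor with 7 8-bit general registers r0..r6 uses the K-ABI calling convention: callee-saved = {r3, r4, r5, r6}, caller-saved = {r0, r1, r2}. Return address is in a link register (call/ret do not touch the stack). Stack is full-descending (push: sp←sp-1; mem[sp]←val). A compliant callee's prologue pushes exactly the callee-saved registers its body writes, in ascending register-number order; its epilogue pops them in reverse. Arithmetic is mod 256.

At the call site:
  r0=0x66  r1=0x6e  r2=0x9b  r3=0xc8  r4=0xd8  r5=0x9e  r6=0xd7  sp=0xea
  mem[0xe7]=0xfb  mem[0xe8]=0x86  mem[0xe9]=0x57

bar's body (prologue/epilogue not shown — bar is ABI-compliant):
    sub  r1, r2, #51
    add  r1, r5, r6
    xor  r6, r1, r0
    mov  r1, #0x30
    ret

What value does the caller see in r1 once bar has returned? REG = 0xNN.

prologue: push r6 → mem[0xe9]=0xd7, sp=0xe9
body[0] sub  r1, r2, #51 → r1=0x68
body[1] add  r1, r5, r6 → r1=0x75
body[2] xor  r6, r1, r0 → r6=0x13
body[3] mov  r1, #0x30 → r1=0x30
epilogue: pop r6=0xd7, sp=0xea
r1 is caller-saved → body value

REG = 0x30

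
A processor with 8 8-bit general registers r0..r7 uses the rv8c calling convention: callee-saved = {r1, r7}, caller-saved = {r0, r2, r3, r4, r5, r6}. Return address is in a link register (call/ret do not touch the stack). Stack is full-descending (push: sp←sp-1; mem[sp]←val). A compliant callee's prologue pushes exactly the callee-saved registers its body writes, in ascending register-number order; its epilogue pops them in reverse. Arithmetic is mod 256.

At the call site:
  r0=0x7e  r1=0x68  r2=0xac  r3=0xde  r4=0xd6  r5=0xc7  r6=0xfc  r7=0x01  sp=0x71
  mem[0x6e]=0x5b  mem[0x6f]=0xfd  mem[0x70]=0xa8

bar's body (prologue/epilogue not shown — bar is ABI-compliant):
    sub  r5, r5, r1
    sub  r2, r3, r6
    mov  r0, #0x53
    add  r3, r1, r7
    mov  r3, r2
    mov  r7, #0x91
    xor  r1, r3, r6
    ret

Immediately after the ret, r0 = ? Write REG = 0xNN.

REG = 0x53

prologue: push r1 -> mem[0x70]=0x68, sp=0x70
prologue: push r7 -> mem[0x6f]=0x01, sp=0x6f
body[0] sub  r5, r5, r1 -> r5=0x5f
body[1] sub  r2, r3, r6 -> r2=0xe2
body[2] mov  r0, #0x53 -> r0=0x53
body[3] add  r3, r1, r7 -> r3=0x69
body[4] mov  r3, r2 -> r3=0xe2
body[5] mov  r7, #0x91 -> r7=0x91
body[6] xor  r1, r3, r6 -> r1=0x1e
epilogue: pop r7=0x01, sp=0x70
epilogue: pop r1=0x68, sp=0x71
r0 is caller-saved -> body value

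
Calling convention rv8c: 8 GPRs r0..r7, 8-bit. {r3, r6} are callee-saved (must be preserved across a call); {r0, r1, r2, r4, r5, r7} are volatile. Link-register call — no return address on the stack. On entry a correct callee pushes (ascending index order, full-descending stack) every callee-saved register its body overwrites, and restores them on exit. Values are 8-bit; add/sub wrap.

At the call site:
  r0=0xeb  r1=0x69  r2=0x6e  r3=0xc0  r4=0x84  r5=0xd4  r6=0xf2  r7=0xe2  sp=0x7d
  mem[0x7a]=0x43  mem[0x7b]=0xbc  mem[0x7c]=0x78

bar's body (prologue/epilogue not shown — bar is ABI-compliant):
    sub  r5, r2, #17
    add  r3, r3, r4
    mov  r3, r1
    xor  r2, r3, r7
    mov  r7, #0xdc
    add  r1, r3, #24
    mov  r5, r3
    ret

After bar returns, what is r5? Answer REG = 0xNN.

prologue: push r3 -> mem[0x7c]=0xc0, sp=0x7c
body[0] sub  r5, r2, #17 -> r5=0x5d
body[1] add  r3, r3, r4 -> r3=0x44
body[2] mov  r3, r1 -> r3=0x69
body[3] xor  r2, r3, r7 -> r2=0x8b
body[4] mov  r7, #0xdc -> r7=0xdc
body[5] add  r1, r3, #24 -> r1=0x81
body[6] mov  r5, r3 -> r5=0x69
epilogue: pop r3=0xc0, sp=0x7d
r5 is caller-saved -> body value

REG = 0x69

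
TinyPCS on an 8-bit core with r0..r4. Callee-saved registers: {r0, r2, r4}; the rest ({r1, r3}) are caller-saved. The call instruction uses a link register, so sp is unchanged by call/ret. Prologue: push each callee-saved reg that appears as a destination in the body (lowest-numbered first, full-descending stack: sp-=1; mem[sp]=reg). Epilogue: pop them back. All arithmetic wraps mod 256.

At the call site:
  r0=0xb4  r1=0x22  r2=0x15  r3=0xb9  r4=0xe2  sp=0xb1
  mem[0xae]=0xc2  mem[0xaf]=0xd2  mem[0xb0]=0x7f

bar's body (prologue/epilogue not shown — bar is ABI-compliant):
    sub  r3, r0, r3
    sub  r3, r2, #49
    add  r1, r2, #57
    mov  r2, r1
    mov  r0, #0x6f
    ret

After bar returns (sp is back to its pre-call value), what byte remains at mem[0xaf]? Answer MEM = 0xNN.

prologue: push r0 → mem[0xb0]=0xb4, sp=0xb0
prologue: push r2 → mem[0xaf]=0x15, sp=0xaf
body[0] sub  r3, r0, r3 → r3=0xfb
body[1] sub  r3, r2, #49 → r3=0xe4
body[2] add  r1, r2, #57 → r1=0x4e
body[3] mov  r2, r1 → r2=0x4e
body[4] mov  r0, #0x6f → r0=0x6f
epilogue: pop r2=0x15, sp=0xb0
epilogue: pop r0=0xb4, sp=0xb1
prologue pushed ['r0', 'r2'] at ['0xb0', '0xaf']

MEM = 0x15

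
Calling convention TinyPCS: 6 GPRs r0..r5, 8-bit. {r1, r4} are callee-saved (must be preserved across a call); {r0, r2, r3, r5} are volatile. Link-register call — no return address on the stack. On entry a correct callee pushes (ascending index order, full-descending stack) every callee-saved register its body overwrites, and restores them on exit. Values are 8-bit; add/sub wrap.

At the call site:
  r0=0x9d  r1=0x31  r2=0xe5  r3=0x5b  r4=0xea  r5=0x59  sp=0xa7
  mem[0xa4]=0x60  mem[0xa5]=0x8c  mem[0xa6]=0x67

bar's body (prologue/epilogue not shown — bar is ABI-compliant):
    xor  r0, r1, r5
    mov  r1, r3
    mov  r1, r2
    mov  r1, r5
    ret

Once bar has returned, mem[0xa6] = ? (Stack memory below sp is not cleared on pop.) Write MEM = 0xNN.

prologue: push r1 → mem[0xa6]=0x31, sp=0xa6
body[0] xor  r0, r1, r5 → r0=0x68
body[1] mov  r1, r3 → r1=0x5b
body[2] mov  r1, r2 → r1=0xe5
body[3] mov  r1, r5 → r1=0x59
epilogue: pop r1=0x31, sp=0xa7
prologue pushed ['r1'] at ['0xa6']

MEM = 0x31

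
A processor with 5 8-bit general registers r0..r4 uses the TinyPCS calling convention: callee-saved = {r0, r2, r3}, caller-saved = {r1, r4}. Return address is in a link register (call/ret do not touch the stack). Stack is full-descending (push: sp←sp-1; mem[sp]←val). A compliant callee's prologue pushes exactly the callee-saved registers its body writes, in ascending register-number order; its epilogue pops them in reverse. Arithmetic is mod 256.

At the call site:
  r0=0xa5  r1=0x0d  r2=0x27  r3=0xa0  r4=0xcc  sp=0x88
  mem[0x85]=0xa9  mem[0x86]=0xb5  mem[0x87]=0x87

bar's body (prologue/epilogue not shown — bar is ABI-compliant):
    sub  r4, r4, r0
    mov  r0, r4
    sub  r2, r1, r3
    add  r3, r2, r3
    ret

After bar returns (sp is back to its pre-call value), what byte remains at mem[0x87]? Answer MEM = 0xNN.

prologue: push r0 → mem[0x87]=0xa5, sp=0x87
prologue: push r2 → mem[0x86]=0x27, sp=0x86
prologue: push r3 → mem[0x85]=0xa0, sp=0x85
body[0] sub  r4, r4, r0 → r4=0x27
body[1] mov  r0, r4 → r0=0x27
body[2] sub  r2, r1, r3 → r2=0x6d
body[3] add  r3, r2, r3 → r3=0x0d
epilogue: pop r3=0xa0, sp=0x86
epilogue: pop r2=0x27, sp=0x87
epilogue: pop r0=0xa5, sp=0x88
prologue pushed ['r0', 'r2', 'r3'] at ['0x87', '0x86', '0x85']

MEM = 0xa5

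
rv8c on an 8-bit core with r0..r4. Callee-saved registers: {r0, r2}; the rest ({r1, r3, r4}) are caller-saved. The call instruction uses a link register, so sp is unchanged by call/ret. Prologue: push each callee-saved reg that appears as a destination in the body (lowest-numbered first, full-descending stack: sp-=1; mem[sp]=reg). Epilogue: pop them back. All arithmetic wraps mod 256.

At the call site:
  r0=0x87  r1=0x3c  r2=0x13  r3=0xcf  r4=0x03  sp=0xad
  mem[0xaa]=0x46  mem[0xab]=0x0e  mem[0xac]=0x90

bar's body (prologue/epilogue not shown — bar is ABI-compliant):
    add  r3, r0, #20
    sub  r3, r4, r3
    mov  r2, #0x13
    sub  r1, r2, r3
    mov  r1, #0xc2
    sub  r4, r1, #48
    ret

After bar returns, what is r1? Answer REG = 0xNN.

REG = 0xc2

prologue: push r2 -> mem[0xac]=0x13, sp=0xac
body[0] add  r3, r0, #20 -> r3=0x9b
body[1] sub  r3, r4, r3 -> r3=0x68
body[2] mov  r2, #0x13 -> r2=0x13
body[3] sub  r1, r2, r3 -> r1=0xab
body[4] mov  r1, #0xc2 -> r1=0xc2
body[5] sub  r4, r1, #48 -> r4=0x92
epilogue: pop r2=0x13, sp=0xad
r1 is caller-saved -> body value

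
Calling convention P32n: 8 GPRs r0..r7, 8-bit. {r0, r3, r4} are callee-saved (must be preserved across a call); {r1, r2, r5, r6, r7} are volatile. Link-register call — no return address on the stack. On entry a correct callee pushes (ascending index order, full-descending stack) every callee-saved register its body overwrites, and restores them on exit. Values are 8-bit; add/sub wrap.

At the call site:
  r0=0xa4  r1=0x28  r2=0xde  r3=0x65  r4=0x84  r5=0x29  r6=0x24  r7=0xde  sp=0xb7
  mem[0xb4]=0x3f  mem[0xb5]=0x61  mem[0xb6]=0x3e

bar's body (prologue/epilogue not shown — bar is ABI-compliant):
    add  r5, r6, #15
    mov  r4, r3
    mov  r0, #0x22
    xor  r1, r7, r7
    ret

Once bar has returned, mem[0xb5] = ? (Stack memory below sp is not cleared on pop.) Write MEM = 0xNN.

prologue: push r0 → mem[0xb6]=0xa4, sp=0xb6
prologue: push r4 → mem[0xb5]=0x84, sp=0xb5
body[0] add  r5, r6, #15 → r5=0x33
body[1] mov  r4, r3 → r4=0x65
body[2] mov  r0, #0x22 → r0=0x22
body[3] xor  r1, r7, r7 → r1=0x00
epilogue: pop r4=0x84, sp=0xb6
epilogue: pop r0=0xa4, sp=0xb7
prologue pushed ['r0', 'r4'] at ['0xb6', '0xb5']

MEM = 0x84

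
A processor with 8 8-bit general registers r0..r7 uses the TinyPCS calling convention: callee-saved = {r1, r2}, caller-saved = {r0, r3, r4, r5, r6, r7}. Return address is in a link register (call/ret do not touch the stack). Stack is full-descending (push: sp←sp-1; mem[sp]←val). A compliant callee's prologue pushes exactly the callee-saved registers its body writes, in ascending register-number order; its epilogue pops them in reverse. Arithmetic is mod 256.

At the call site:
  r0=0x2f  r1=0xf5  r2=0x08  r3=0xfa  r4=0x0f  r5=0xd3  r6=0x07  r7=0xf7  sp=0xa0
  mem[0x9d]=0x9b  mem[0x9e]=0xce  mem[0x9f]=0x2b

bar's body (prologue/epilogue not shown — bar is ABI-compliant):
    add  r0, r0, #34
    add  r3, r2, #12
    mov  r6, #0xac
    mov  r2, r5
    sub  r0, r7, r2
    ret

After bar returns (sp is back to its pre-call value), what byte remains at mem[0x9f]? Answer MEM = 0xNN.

MEM = 0x08

prologue: push r2 → mem[0x9f]=0x08, sp=0x9f
body[0] add  r0, r0, #34 → r0=0x51
body[1] add  r3, r2, #12 → r3=0x14
body[2] mov  r6, #0xac → r6=0xac
body[3] mov  r2, r5 → r2=0xd3
body[4] sub  r0, r7, r2 → r0=0x24
epilogue: pop r2=0x08, sp=0xa0
prologue pushed ['r2'] at ['0x9f']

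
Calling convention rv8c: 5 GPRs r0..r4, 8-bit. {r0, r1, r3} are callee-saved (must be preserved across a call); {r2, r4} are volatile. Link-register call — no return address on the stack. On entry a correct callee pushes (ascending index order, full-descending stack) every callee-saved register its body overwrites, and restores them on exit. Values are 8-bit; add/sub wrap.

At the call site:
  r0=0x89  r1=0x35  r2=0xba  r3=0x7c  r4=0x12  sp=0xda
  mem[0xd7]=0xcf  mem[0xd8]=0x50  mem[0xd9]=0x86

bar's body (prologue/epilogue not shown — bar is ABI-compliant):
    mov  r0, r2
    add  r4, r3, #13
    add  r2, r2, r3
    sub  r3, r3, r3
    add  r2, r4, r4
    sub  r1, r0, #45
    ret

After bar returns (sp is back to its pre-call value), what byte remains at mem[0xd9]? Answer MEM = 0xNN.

prologue: push r0 → mem[0xd9]=0x89, sp=0xd9
prologue: push r1 → mem[0xd8]=0x35, sp=0xd8
prologue: push r3 → mem[0xd7]=0x7c, sp=0xd7
body[0] mov  r0, r2 → r0=0xba
body[1] add  r4, r3, #13 → r4=0x89
body[2] add  r2, r2, r3 → r2=0x36
body[3] sub  r3, r3, r3 → r3=0x00
body[4] add  r2, r4, r4 → r2=0x12
body[5] sub  r1, r0, #45 → r1=0x8d
epilogue: pop r3=0x7c, sp=0xd8
epilogue: pop r1=0x35, sp=0xd9
epilogue: pop r0=0x89, sp=0xda
prologue pushed ['r0', 'r1', 'r3'] at ['0xd9', '0xd8', '0xd7']

MEM = 0x89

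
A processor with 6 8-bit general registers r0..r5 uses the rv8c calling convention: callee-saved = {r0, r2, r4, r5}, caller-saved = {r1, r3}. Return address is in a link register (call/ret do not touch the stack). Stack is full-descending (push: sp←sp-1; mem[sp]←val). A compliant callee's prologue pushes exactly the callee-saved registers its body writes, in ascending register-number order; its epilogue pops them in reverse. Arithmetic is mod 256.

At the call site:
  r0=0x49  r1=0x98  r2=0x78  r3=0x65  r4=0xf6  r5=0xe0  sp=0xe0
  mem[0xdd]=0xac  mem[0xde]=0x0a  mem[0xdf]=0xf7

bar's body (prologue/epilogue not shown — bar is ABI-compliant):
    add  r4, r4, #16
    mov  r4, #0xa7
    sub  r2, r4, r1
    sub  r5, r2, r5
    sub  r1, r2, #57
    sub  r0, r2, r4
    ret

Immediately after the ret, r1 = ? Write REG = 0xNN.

prologue: push r0 -> mem[0xdf]=0x49, sp=0xdf
prologue: push r2 -> mem[0xde]=0x78, sp=0xde
prologue: push r4 -> mem[0xdd]=0xf6, sp=0xdd
prologue: push r5 -> mem[0xdc]=0xe0, sp=0xdc
body[0] add  r4, r4, #16 -> r4=0x06
body[1] mov  r4, #0xa7 -> r4=0xa7
body[2] sub  r2, r4, r1 -> r2=0x0f
body[3] sub  r5, r2, r5 -> r5=0x2f
body[4] sub  r1, r2, #57 -> r1=0xd6
body[5] sub  r0, r2, r4 -> r0=0x68
epilogue: pop r5=0xe0, sp=0xdd
epilogue: pop r4=0xf6, sp=0xde
epilogue: pop r2=0x78, sp=0xdf
epilogue: pop r0=0x49, sp=0xe0
r1 is caller-saved -> body value

REG = 0xd6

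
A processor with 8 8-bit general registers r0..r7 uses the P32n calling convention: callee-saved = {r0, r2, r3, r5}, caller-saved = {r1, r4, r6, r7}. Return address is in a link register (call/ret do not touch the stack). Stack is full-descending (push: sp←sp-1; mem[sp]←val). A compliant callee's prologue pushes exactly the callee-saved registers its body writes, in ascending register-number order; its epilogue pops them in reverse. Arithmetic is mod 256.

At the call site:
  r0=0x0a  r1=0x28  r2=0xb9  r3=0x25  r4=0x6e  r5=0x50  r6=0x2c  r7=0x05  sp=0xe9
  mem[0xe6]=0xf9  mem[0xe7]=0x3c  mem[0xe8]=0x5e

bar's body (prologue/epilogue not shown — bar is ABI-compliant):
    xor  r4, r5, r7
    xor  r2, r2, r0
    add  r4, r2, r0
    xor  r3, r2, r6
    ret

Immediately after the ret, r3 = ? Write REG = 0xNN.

REG = 0x25

prologue: push r2 → mem[0xe8]=0xb9, sp=0xe8
prologue: push r3 → mem[0xe7]=0x25, sp=0xe7
body[0] xor  r4, r5, r7 → r4=0x55
body[1] xor  r2, r2, r0 → r2=0xb3
body[2] add  r4, r2, r0 → r4=0xbd
body[3] xor  r3, r2, r6 → r3=0x9f
epilogue: pop r3=0x25, sp=0xe8
epilogue: pop r2=0xb9, sp=0xe9
r3 is callee-saved → restored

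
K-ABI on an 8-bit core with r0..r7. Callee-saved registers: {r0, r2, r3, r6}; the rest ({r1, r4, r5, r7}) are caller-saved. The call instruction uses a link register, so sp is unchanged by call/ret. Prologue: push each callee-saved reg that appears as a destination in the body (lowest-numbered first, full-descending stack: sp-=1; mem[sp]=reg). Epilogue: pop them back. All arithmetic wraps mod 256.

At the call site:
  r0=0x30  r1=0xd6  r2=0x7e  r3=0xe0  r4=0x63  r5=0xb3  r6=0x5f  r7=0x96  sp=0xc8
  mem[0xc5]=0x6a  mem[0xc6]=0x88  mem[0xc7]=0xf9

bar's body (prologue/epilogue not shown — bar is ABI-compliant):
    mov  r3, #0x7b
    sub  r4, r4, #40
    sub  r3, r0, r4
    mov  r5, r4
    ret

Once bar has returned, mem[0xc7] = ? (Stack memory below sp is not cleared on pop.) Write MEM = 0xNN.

MEM = 0xe0

prologue: push r3 → mem[0xc7]=0xe0, sp=0xc7
body[0] mov  r3, #0x7b → r3=0x7b
body[1] sub  r4, r4, #40 → r4=0x3b
body[2] sub  r3, r0, r4 → r3=0xf5
body[3] mov  r5, r4 → r5=0x3b
epilogue: pop r3=0xe0, sp=0xc8
prologue pushed ['r3'] at ['0xc7']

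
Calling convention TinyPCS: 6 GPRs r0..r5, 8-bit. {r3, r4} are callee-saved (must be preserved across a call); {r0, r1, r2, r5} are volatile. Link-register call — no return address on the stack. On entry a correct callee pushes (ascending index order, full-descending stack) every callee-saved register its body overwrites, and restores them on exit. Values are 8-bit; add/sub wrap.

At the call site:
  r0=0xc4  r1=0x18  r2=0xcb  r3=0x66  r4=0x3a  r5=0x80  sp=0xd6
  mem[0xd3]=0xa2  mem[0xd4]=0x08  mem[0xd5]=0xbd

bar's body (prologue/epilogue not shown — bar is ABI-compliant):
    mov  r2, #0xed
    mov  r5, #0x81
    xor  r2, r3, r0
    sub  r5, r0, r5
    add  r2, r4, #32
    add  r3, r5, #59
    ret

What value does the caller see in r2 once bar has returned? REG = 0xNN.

REG = 0x5a

prologue: push r3 → mem[0xd5]=0x66, sp=0xd5
body[0] mov  r2, #0xed → r2=0xed
body[1] mov  r5, #0x81 → r5=0x81
body[2] xor  r2, r3, r0 → r2=0xa2
body[3] sub  r5, r0, r5 → r5=0x43
body[4] add  r2, r4, #32 → r2=0x5a
body[5] add  r3, r5, #59 → r3=0x7e
epilogue: pop r3=0x66, sp=0xd6
r2 is caller-saved → body value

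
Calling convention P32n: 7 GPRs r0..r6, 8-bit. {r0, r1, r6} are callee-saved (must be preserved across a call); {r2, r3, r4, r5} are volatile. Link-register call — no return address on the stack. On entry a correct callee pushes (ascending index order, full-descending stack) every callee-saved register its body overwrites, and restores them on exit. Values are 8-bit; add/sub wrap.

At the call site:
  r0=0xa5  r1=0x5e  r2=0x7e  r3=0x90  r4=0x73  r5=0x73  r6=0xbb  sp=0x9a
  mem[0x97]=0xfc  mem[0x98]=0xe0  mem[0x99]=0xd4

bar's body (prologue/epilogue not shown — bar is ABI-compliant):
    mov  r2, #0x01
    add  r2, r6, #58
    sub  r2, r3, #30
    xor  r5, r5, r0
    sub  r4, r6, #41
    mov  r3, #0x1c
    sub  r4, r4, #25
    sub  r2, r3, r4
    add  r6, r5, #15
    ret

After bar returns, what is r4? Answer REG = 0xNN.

prologue: push r6 -> mem[0x99]=0xbb, sp=0x99
body[0] mov  r2, #0x01 -> r2=0x01
body[1] add  r2, r6, #58 -> r2=0xf5
body[2] sub  r2, r3, #30 -> r2=0x72
body[3] xor  r5, r5, r0 -> r5=0xd6
body[4] sub  r4, r6, #41 -> r4=0x92
body[5] mov  r3, #0x1c -> r3=0x1c
body[6] sub  r4, r4, #25 -> r4=0x79
body[7] sub  r2, r3, r4 -> r2=0xa3
body[8] add  r6, r5, #15 -> r6=0xe5
epilogue: pop r6=0xbb, sp=0x9a
r4 is caller-saved -> body value

REG = 0x79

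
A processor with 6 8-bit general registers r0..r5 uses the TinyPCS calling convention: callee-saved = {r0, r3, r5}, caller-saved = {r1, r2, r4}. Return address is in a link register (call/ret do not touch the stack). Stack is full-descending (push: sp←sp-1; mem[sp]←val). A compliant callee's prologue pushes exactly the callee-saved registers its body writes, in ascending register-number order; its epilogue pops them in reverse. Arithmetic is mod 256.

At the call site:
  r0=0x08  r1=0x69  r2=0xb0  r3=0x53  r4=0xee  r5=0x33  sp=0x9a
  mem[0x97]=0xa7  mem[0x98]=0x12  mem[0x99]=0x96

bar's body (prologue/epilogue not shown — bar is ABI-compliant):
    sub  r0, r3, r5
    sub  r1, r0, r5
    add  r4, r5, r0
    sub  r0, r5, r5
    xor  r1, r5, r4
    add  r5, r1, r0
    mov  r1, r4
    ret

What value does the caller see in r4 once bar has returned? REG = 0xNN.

REG = 0x53

prologue: push r0 -> mem[0x99]=0x08, sp=0x99
prologue: push r5 -> mem[0x98]=0x33, sp=0x98
body[0] sub  r0, r3, r5 -> r0=0x20
body[1] sub  r1, r0, r5 -> r1=0xed
body[2] add  r4, r5, r0 -> r4=0x53
body[3] sub  r0, r5, r5 -> r0=0x00
body[4] xor  r1, r5, r4 -> r1=0x60
body[5] add  r5, r1, r0 -> r5=0x60
body[6] mov  r1, r4 -> r1=0x53
epilogue: pop r5=0x33, sp=0x99
epilogue: pop r0=0x08, sp=0x9a
r4 is caller-saved -> body value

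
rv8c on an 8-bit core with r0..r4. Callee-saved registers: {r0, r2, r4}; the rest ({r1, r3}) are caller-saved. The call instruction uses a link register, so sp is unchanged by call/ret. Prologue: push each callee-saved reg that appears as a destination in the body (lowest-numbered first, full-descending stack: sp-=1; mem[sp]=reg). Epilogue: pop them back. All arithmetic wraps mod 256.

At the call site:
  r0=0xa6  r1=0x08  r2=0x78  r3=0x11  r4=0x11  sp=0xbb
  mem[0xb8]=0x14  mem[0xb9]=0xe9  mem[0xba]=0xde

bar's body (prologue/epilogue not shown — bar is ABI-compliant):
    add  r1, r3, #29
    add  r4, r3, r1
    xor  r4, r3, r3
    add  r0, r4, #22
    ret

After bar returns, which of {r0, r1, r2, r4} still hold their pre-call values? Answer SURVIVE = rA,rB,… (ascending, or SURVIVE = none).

SURVIVE = r0,r2,r4

prologue: push r0 -> mem[0xba]=0xa6, sp=0xba
prologue: push r4 -> mem[0xb9]=0x11, sp=0xb9
body[0] add  r1, r3, #29 -> r1=0x2e
body[1] add  r4, r3, r1 -> r4=0x3f
body[2] xor  r4, r3, r3 -> r4=0x00
body[3] add  r0, r4, #22 -> r0=0x16
epilogue: pop r4=0x11, sp=0xba
epilogue: pop r0=0xa6, sp=0xbb
r0: callee-saved, written=True
r1: caller-saved, written=True
r2: callee-saved, written=False
r4: callee-saved, written=True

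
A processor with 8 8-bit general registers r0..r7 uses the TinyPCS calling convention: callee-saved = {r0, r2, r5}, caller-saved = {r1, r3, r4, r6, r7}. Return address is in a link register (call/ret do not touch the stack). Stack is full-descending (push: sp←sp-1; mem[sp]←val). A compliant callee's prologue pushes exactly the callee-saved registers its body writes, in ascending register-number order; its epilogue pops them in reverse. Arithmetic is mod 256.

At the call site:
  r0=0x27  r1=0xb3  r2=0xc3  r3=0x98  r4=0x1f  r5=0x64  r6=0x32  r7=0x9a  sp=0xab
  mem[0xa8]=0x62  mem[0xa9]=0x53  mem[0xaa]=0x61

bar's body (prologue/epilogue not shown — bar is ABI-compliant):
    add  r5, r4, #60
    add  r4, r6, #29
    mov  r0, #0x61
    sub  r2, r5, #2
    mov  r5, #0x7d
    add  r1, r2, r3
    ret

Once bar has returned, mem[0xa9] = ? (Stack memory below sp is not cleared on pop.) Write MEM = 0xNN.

prologue: push r0 → mem[0xaa]=0x27, sp=0xaa
prologue: push r2 → mem[0xa9]=0xc3, sp=0xa9
prologue: push r5 → mem[0xa8]=0x64, sp=0xa8
body[0] add  r5, r4, #60 → r5=0x5b
body[1] add  r4, r6, #29 → r4=0x4f
body[2] mov  r0, #0x61 → r0=0x61
body[3] sub  r2, r5, #2 → r2=0x59
body[4] mov  r5, #0x7d → r5=0x7d
body[5] add  r1, r2, r3 → r1=0xf1
epilogue: pop r5=0x64, sp=0xa9
epilogue: pop r2=0xc3, sp=0xaa
epilogue: pop r0=0x27, sp=0xab
prologue pushed ['r0', 'r2', 'r5'] at ['0xaa', '0xa9', '0xa8']

MEM = 0xc3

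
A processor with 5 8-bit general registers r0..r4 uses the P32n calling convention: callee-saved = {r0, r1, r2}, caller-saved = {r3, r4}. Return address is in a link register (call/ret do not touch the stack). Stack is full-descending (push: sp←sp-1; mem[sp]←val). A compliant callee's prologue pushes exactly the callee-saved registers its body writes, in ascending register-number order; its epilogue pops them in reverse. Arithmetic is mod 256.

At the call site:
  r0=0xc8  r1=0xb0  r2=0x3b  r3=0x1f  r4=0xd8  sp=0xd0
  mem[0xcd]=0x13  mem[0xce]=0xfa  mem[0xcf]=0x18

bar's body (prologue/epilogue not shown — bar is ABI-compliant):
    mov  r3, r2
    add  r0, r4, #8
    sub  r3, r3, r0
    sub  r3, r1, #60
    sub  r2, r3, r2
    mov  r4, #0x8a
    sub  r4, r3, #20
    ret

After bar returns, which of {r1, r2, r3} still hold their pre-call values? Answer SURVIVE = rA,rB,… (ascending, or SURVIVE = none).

prologue: push r0 → mem[0xcf]=0xc8, sp=0xcf
prologue: push r2 → mem[0xce]=0x3b, sp=0xce
body[0] mov  r3, r2 → r3=0x3b
body[1] add  r0, r4, #8 → r0=0xe0
body[2] sub  r3, r3, r0 → r3=0x5b
body[3] sub  r3, r1, #60 → r3=0x74
body[4] sub  r2, r3, r2 → r2=0x39
body[5] mov  r4, #0x8a → r4=0x8a
body[6] sub  r4, r3, #20 → r4=0x60
epilogue: pop r2=0x3b, sp=0xcf
epilogue: pop r0=0xc8, sp=0xd0
r1: callee-saved, written=False
r2: callee-saved, written=True
r3: caller-saved, written=True

SURVIVE = r1,r2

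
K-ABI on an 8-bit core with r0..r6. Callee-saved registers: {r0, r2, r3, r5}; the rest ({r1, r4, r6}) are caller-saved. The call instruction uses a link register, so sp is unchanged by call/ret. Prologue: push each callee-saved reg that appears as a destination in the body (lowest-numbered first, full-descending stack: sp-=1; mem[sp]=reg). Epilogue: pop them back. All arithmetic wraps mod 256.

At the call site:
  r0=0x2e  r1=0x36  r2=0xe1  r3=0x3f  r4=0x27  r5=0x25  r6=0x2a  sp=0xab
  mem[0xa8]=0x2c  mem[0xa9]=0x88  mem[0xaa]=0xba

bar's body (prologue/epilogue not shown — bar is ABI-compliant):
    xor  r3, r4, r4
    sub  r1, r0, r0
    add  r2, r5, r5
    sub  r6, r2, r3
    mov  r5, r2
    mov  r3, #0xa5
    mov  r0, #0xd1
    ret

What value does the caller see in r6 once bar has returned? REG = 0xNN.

REG = 0x4a

prologue: push r0 → mem[0xaa]=0x2e, sp=0xaa
prologue: push r2 → mem[0xa9]=0xe1, sp=0xa9
prologue: push r3 → mem[0xa8]=0x3f, sp=0xa8
prologue: push r5 → mem[0xa7]=0x25, sp=0xa7
body[0] xor  r3, r4, r4 → r3=0x00
body[1] sub  r1, r0, r0 → r1=0x00
body[2] add  r2, r5, r5 → r2=0x4a
body[3] sub  r6, r2, r3 → r6=0x4a
body[4] mov  r5, r2 → r5=0x4a
body[5] mov  r3, #0xa5 → r3=0xa5
body[6] mov  r0, #0xd1 → r0=0xd1
epilogue: pop r5=0x25, sp=0xa8
epilogue: pop r3=0x3f, sp=0xa9
epilogue: pop r2=0xe1, sp=0xaa
epilogue: pop r0=0x2e, sp=0xab
r6 is caller-saved → body value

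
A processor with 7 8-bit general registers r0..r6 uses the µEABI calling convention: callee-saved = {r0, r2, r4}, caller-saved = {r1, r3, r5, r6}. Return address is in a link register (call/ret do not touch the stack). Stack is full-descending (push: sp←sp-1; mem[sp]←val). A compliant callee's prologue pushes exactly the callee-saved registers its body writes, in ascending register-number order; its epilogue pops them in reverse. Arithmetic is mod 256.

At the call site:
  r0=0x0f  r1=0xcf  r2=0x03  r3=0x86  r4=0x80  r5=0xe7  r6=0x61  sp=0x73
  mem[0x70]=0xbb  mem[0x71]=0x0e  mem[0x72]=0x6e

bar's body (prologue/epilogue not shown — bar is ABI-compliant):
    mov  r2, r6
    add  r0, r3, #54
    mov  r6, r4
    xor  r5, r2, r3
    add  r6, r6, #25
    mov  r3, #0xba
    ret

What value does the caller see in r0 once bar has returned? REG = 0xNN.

prologue: push r0 → mem[0x72]=0x0f, sp=0x72
prologue: push r2 → mem[0x71]=0x03, sp=0x71
body[0] mov  r2, r6 → r2=0x61
body[1] add  r0, r3, #54 → r0=0xbc
body[2] mov  r6, r4 → r6=0x80
body[3] xor  r5, r2, r3 → r5=0xe7
body[4] add  r6, r6, #25 → r6=0x99
body[5] mov  r3, #0xba → r3=0xba
epilogue: pop r2=0x03, sp=0x72
epilogue: pop r0=0x0f, sp=0x73
r0 is callee-saved → restored

REG = 0x0f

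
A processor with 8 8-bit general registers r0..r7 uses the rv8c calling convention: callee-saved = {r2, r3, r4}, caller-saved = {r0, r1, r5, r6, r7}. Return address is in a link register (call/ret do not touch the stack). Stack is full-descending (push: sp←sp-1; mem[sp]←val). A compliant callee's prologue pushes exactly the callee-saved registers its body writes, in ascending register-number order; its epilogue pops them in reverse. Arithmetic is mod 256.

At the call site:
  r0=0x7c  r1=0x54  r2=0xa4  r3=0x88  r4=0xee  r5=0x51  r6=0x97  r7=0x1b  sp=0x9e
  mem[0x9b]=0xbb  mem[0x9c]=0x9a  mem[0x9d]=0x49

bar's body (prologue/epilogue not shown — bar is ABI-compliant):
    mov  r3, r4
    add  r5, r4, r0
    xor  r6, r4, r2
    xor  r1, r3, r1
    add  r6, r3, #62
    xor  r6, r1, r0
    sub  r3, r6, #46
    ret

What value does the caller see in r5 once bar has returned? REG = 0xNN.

REG = 0x6a

prologue: push r3 → mem[0x9d]=0x88, sp=0x9d
body[0] mov  r3, r4 → r3=0xee
body[1] add  r5, r4, r0 → r5=0x6a
body[2] xor  r6, r4, r2 → r6=0x4a
body[3] xor  r1, r3, r1 → r1=0xba
body[4] add  r6, r3, #62 → r6=0x2c
body[5] xor  r6, r1, r0 → r6=0xc6
body[6] sub  r3, r6, #46 → r3=0x98
epilogue: pop r3=0x88, sp=0x9e
r5 is caller-saved → body value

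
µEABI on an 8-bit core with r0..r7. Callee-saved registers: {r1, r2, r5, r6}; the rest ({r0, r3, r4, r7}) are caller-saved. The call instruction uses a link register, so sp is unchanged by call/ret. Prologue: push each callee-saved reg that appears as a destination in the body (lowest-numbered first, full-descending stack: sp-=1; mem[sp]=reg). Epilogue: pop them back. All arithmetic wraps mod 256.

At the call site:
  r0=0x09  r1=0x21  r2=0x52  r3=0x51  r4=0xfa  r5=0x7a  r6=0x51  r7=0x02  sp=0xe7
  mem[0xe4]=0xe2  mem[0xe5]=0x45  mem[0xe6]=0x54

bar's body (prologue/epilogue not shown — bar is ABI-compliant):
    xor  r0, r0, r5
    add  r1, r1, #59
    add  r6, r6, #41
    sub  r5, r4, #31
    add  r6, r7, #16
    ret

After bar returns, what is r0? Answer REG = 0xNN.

prologue: push r1 → mem[0xe6]=0x21, sp=0xe6
prologue: push r5 → mem[0xe5]=0x7a, sp=0xe5
prologue: push r6 → mem[0xe4]=0x51, sp=0xe4
body[0] xor  r0, r0, r5 → r0=0x73
body[1] add  r1, r1, #59 → r1=0x5c
body[2] add  r6, r6, #41 → r6=0x7a
body[3] sub  r5, r4, #31 → r5=0xdb
body[4] add  r6, r7, #16 → r6=0x12
epilogue: pop r6=0x51, sp=0xe5
epilogue: pop r5=0x7a, sp=0xe6
epilogue: pop r1=0x21, sp=0xe7
r0 is caller-saved → body value

REG = 0x73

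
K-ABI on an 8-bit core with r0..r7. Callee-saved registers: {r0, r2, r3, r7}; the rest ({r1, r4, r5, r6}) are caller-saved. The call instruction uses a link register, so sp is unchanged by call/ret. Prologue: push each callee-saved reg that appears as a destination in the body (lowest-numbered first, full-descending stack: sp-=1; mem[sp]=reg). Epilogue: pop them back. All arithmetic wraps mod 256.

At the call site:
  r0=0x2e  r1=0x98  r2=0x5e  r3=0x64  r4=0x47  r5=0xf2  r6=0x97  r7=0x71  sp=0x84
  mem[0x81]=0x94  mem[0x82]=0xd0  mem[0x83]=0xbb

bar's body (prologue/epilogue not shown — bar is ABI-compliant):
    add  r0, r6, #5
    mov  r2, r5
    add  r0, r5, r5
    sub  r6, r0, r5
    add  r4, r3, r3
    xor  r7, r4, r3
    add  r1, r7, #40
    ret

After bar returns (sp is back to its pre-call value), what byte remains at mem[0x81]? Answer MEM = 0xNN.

MEM = 0x71

prologue: push r0 → mem[0x83]=0x2e, sp=0x83
prologue: push r2 → mem[0x82]=0x5e, sp=0x82
prologue: push r7 → mem[0x81]=0x71, sp=0x81
body[0] add  r0, r6, #5 → r0=0x9c
body[1] mov  r2, r5 → r2=0xf2
body[2] add  r0, r5, r5 → r0=0xe4
body[3] sub  r6, r0, r5 → r6=0xf2
body[4] add  r4, r3, r3 → r4=0xc8
body[5] xor  r7, r4, r3 → r7=0xac
body[6] add  r1, r7, #40 → r1=0xd4
epilogue: pop r7=0x71, sp=0x82
epilogue: pop r2=0x5e, sp=0x83
epilogue: pop r0=0x2e, sp=0x84
prologue pushed ['r0', 'r2', 'r7'] at ['0x83', '0x82', '0x81']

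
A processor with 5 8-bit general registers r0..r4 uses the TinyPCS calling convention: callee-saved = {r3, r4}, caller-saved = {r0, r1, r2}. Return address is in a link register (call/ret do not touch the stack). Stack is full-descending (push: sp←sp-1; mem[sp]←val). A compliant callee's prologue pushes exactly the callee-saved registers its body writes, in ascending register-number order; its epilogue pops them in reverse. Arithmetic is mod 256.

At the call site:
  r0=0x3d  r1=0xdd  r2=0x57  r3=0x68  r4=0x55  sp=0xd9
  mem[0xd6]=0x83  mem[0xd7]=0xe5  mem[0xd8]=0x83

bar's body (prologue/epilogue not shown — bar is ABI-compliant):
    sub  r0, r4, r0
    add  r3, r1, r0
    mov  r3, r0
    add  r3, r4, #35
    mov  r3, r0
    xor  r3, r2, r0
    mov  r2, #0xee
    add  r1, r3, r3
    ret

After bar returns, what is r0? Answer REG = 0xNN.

prologue: push r3 -> mem[0xd8]=0x68, sp=0xd8
body[0] sub  r0, r4, r0 -> r0=0x18
body[1] add  r3, r1, r0 -> r3=0xf5
body[2] mov  r3, r0 -> r3=0x18
body[3] add  r3, r4, #35 -> r3=0x78
body[4] mov  r3, r0 -> r3=0x18
body[5] xor  r3, r2, r0 -> r3=0x4f
body[6] mov  r2, #0xee -> r2=0xee
body[7] add  r1, r3, r3 -> r1=0x9e
epilogue: pop r3=0x68, sp=0xd9
r0 is caller-saved -> body value

REG = 0x18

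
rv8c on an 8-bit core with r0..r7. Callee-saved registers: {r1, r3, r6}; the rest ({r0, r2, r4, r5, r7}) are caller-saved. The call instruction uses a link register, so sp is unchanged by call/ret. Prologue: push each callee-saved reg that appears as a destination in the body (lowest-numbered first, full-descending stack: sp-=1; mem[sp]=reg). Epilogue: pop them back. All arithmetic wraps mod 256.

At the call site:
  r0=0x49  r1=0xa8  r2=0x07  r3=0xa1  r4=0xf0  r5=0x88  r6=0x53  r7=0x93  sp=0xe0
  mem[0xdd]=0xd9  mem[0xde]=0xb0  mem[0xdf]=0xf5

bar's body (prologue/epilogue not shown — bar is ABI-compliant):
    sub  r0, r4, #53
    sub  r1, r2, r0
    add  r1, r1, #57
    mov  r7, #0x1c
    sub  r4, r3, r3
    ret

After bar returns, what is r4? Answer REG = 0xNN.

REG = 0x00

prologue: push r1 → mem[0xdf]=0xa8, sp=0xdf
body[0] sub  r0, r4, #53 → r0=0xbb
body[1] sub  r1, r2, r0 → r1=0x4c
body[2] add  r1, r1, #57 → r1=0x85
body[3] mov  r7, #0x1c → r7=0x1c
body[4] sub  r4, r3, r3 → r4=0x00
epilogue: pop r1=0xa8, sp=0xe0
r4 is caller-saved → body value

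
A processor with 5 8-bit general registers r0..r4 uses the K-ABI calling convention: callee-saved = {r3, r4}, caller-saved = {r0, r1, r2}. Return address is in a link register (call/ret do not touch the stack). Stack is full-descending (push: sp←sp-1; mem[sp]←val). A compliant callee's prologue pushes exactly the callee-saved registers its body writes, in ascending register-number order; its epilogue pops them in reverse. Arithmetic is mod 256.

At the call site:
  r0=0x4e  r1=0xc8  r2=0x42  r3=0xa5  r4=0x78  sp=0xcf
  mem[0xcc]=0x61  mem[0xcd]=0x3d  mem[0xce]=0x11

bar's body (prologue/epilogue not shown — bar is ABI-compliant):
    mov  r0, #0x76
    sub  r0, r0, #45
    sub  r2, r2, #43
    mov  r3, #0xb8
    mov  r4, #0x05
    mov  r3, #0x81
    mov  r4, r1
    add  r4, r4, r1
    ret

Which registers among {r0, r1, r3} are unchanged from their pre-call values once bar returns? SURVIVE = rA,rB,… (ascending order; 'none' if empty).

SURVIVE = r1,r3

prologue: push r3 -> mem[0xce]=0xa5, sp=0xce
prologue: push r4 -> mem[0xcd]=0x78, sp=0xcd
body[0] mov  r0, #0x76 -> r0=0x76
body[1] sub  r0, r0, #45 -> r0=0x49
body[2] sub  r2, r2, #43 -> r2=0x17
body[3] mov  r3, #0xb8 -> r3=0xb8
body[4] mov  r4, #0x05 -> r4=0x05
body[5] mov  r3, #0x81 -> r3=0x81
body[6] mov  r4, r1 -> r4=0xc8
body[7] add  r4, r4, r1 -> r4=0x90
epilogue: pop r4=0x78, sp=0xce
epilogue: pop r3=0xa5, sp=0xcf
r0: caller-saved, written=True
r1: caller-saved, written=False
r3: callee-saved, written=True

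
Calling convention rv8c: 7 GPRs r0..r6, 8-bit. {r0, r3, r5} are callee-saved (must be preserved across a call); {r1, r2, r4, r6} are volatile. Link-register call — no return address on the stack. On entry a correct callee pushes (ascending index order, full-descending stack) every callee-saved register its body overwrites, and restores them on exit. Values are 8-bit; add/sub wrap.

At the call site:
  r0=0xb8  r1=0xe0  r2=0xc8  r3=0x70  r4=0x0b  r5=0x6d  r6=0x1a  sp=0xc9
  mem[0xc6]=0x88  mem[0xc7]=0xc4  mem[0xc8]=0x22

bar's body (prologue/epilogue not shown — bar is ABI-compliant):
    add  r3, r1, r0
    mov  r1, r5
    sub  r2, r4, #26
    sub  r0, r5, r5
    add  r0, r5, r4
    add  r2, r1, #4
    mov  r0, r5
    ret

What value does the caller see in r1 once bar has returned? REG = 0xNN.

prologue: push r0 -> mem[0xc8]=0xb8, sp=0xc8
prologue: push r3 -> mem[0xc7]=0x70, sp=0xc7
body[0] add  r3, r1, r0 -> r3=0x98
body[1] mov  r1, r5 -> r1=0x6d
body[2] sub  r2, r4, #26 -> r2=0xf1
body[3] sub  r0, r5, r5 -> r0=0x00
body[4] add  r0, r5, r4 -> r0=0x78
body[5] add  r2, r1, #4 -> r2=0x71
body[6] mov  r0, r5 -> r0=0x6d
epilogue: pop r3=0x70, sp=0xc8
epilogue: pop r0=0xb8, sp=0xc9
r1 is caller-saved -> body value

REG = 0x6d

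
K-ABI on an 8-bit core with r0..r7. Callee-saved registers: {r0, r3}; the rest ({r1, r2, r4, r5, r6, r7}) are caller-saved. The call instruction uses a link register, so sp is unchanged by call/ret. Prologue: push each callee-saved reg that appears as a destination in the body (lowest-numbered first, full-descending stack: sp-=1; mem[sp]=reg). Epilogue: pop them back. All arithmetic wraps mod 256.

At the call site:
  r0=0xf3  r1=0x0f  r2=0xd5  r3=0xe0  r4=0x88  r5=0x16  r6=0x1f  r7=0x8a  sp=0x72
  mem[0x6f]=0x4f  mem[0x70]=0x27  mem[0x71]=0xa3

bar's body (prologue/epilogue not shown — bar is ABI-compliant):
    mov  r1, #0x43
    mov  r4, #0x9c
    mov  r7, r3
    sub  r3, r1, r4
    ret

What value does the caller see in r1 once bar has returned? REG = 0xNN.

REG = 0x43

prologue: push r3 -> mem[0x71]=0xe0, sp=0x71
body[0] mov  r1, #0x43 -> r1=0x43
body[1] mov  r4, #0x9c -> r4=0x9c
body[2] mov  r7, r3 -> r7=0xe0
body[3] sub  r3, r1, r4 -> r3=0xa7
epilogue: pop r3=0xe0, sp=0x72
r1 is caller-saved -> body value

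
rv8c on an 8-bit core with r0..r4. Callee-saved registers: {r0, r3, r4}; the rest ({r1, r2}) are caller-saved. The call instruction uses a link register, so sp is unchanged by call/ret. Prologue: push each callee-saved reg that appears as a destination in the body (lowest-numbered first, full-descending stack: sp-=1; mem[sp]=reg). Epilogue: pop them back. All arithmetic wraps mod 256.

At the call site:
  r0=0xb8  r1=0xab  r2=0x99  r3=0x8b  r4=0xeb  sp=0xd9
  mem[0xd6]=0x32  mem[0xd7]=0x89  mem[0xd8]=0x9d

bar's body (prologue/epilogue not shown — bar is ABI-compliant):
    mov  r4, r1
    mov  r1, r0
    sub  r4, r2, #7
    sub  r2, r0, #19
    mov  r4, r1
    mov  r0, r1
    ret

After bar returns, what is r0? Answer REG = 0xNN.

prologue: push r0 -> mem[0xd8]=0xb8, sp=0xd8
prologue: push r4 -> mem[0xd7]=0xeb, sp=0xd7
body[0] mov  r4, r1 -> r4=0xab
body[1] mov  r1, r0 -> r1=0xb8
body[2] sub  r4, r2, #7 -> r4=0x92
body[3] sub  r2, r0, #19 -> r2=0xa5
body[4] mov  r4, r1 -> r4=0xb8
body[5] mov  r0, r1 -> r0=0xb8
epilogue: pop r4=0xeb, sp=0xd8
epilogue: pop r0=0xb8, sp=0xd9
r0 is callee-saved -> restored

REG = 0xb8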